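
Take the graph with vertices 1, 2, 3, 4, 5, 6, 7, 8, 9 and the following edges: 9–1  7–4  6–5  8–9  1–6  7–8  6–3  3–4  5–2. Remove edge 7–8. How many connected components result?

7 and 8 are still connected via 7-4-3-6-1-9-8, so the component count stays at 1.

1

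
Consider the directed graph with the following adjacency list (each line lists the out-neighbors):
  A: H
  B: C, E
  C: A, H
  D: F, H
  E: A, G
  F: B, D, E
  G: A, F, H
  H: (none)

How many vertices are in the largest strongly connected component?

{B, D, E, F, G} are all mutually reachable — one SCC of size 5.
{A} is an SCC by itself.
{C} is an SCC by itself.
{H} is an SCC by itself.
The largest has 5 vertices.

5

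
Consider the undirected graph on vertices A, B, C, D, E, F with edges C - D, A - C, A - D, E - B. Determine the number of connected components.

F is isolated — a component by itself.
Starting from B we can reach B, E. That is one component of size 2.
Starting from A we can reach A, C, D. That is one component of size 3.
Total: 3 components.

3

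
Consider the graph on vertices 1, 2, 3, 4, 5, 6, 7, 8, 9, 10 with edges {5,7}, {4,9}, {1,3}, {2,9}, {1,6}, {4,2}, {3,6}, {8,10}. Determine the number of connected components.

4

Starting from 8 we can reach 8, 10. That is one component of size 2.
Starting from 5 we can reach 5, 7. That is one component of size 2.
Starting from 2 we can reach 2, 4, 9. That is one component of size 3.
Starting from 1 we can reach 1, 3, 6. That is one component of size 3.
Total: 4 components.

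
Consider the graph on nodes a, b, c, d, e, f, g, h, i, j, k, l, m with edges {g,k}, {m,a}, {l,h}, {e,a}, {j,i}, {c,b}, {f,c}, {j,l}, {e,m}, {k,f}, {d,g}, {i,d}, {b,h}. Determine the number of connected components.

Starting from a we can reach a, e, m. That is one component of size 3.
Starting from b we can reach b, c, d, f, g, h, i, j, k, l. That is one component of size 10.
Total: 2 components.

2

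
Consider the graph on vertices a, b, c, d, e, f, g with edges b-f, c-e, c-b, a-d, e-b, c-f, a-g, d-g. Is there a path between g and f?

No

The component containing g is {a, d, g}, and f is not in it.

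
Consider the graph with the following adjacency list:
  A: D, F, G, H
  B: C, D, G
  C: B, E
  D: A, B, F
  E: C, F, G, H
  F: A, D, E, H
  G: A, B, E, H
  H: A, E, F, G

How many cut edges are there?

0

The edges on the cycle H-A-F-D-B-C-E-H are not bridges since each lies on that cycle.
Every edge lies on some cycle, so there are no bridges.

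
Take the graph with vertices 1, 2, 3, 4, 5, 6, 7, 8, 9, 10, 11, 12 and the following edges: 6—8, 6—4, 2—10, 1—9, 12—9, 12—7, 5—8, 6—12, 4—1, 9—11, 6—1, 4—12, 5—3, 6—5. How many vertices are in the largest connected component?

Starting from 2 we can reach 2, 10. That is one component of size 2.
Starting from 1 we can reach 1, 3, 4, 5, 6, 7, 8, 9, 11, 12. That is one component of size 10.
The largest has 10 vertices.

10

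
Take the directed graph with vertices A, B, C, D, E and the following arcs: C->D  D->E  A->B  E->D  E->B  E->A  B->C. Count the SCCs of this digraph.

1

{A, B, C, D, E} are all mutually reachable — one SCC of size 5.
That gives 1 strongly connected component.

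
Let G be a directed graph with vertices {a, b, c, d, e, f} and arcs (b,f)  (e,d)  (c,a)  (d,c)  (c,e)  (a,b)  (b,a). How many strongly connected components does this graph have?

3

{c, d, e} are all mutually reachable — one SCC of size 3.
{a, b} are all mutually reachable — one SCC of size 2.
{f} is an SCC by itself.
That gives 3 strongly connected components.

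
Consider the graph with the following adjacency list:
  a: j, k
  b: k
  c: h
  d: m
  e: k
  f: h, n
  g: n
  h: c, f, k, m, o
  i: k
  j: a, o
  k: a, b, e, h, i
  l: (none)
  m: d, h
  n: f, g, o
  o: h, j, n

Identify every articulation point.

h, k, m, n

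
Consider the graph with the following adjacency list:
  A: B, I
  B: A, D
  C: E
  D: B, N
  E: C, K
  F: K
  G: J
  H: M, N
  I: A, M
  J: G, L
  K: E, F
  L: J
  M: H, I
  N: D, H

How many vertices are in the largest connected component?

Starting from G we can reach G, J, L. That is one component of size 3.
Starting from C we can reach C, E, F, K. That is one component of size 4.
Starting from A we can reach A, B, D, H, I, M, N. That is one component of size 7.
The largest has 7 vertices.

7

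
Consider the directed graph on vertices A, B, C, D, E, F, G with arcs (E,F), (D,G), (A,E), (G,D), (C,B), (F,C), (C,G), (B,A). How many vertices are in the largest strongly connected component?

5

{A, B, C, E, F} are all mutually reachable — one SCC of size 5.
{D, G} are all mutually reachable — one SCC of size 2.
The largest has 5 vertices.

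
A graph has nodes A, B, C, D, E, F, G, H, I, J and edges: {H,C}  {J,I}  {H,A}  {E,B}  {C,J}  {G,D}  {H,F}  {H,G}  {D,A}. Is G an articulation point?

No

Deleting G leaves 2 components (was 2), so G is not a cut vertex.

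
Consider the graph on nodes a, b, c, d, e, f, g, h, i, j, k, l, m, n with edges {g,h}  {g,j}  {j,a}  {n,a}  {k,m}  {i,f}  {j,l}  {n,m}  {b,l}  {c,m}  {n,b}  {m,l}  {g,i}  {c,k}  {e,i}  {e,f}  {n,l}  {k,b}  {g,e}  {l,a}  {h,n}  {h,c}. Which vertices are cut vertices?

g

Removing g increases the component count from 2 to 3, so g is a cut vertex.
By contrast removing b leaves 2 components; it is not a cut vertex. No other vertex is a cut vertex either.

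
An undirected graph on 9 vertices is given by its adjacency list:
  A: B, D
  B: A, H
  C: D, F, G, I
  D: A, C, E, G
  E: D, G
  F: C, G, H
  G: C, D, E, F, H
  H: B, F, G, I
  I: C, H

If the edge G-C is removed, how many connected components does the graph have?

G and C are still connected via G-D-C, so the component count stays at 1.

1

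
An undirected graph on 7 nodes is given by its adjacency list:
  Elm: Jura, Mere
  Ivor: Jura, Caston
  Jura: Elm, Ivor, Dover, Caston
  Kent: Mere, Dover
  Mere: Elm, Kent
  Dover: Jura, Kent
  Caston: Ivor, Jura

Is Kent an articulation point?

No

Deleting Kent leaves 1 component (was 1) (its neighbors Mere, Dover remain connected to each other), so Kent is not a cut vertex.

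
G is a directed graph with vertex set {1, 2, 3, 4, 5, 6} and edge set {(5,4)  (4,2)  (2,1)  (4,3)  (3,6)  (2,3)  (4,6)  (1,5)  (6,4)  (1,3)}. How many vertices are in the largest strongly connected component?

6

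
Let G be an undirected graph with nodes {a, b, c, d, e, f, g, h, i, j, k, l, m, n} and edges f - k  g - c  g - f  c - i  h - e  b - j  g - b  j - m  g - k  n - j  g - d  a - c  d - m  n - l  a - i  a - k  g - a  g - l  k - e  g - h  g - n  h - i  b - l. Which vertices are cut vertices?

g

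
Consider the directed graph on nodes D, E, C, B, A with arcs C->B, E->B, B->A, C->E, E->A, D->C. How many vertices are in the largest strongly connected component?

{C} is an SCC by itself.
{A} is an SCC by itself.
{D} is an SCC by itself.
{E} is an SCC by itself.
{B} is an SCC by itself.
The largest has 1 vertex.

1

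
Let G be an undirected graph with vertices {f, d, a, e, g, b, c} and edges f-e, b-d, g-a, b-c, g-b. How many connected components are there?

2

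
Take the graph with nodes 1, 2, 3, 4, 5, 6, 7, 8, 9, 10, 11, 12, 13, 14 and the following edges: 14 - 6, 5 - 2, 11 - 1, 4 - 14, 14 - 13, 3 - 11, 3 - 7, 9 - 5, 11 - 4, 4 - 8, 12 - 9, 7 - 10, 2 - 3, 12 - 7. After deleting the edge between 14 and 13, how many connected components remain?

2

Before removal there is 1 component.
14 - 13 is a bridge — removing it separates 14's side from 13's side.
After removal: 2 components.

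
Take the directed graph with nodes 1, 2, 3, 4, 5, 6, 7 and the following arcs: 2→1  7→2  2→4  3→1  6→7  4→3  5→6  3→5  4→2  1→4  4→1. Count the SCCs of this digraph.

1

{1, 2, 3, 4, 5, 6, 7} are all mutually reachable — one SCC of size 7.
That gives 1 strongly connected component.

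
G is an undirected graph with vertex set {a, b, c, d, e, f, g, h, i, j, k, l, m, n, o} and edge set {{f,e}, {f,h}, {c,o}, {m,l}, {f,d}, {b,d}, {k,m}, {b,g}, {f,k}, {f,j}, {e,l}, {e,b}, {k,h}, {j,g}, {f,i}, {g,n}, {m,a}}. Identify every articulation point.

Removing f increases the component count from 2 to 3, so f is a cut vertex.
Removing g increases the component count from 2 to 3, so g is a cut vertex.
Removing m increases the component count from 2 to 3, so m is a cut vertex.
By contrast removing k leaves 2 components; it is not a cut vertex. No other vertex is a cut vertex either.

f, g, m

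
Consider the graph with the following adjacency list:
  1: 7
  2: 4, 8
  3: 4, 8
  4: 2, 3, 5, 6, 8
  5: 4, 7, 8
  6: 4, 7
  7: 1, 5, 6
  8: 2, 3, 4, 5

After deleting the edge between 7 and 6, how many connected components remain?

7 and 6 are still connected via 7-5-4-6, so the component count stays at 1.

1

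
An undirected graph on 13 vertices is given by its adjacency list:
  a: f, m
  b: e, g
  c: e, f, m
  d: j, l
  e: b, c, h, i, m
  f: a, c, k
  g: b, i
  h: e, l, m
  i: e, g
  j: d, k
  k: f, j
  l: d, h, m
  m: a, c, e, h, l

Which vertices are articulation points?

Removing e increases the component count from 1 to 2, so e is a cut vertex.
By contrast removing j leaves 1 component; it is not a cut vertex. No other vertex is a cut vertex either.

e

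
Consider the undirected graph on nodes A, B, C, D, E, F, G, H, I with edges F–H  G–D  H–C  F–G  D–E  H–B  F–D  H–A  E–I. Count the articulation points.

Removing D increases the component count from 1 to 2, so D is a cut vertex.
Removing E increases the component count from 1 to 2, so E is a cut vertex.
Removing F increases the component count from 1 to 2, so F is a cut vertex.
Likewise H is a cut vertex.
By contrast removing G leaves 1 component; it is not a cut vertex. No other vertex is a cut vertex either.

4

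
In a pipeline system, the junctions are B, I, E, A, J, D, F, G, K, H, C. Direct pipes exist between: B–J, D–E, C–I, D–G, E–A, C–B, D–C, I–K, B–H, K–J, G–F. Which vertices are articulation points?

B, C, D, E, G

Removing B increases the component count from 1 to 2, so B is a cut vertex.
Removing C increases the component count from 1 to 2, so C is a cut vertex.
Removing D increases the component count from 1 to 3, so D is a cut vertex.
Likewise E, G are cut vertices.
By contrast removing J leaves 1 component; it is not a cut vertex. No other vertex is a cut vertex either.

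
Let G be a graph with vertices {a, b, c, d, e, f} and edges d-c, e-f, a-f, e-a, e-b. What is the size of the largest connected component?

4

Starting from c we can reach c, d. That is one component of size 2.
Starting from a we can reach a, b, e, f. That is one component of size 4.
The largest has 4 vertices.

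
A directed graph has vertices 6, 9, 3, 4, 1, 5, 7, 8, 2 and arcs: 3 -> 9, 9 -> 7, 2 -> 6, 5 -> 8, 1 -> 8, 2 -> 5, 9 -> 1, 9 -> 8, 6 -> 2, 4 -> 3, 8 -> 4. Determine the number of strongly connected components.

{1, 3, 4, 8, 9} are all mutually reachable — one SCC of size 5.
{2, 6} are all mutually reachable — one SCC of size 2.
{5} is an SCC by itself.
{7} is an SCC by itself.
That gives 4 strongly connected components.

4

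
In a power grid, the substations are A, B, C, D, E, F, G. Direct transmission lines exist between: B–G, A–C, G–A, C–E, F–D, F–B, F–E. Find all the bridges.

The edges on the cycle F-B-G-A-C-E-F are not bridges since each lies on that cycle.
But removing F–D disconnects F from D — this is a bridge.

D-F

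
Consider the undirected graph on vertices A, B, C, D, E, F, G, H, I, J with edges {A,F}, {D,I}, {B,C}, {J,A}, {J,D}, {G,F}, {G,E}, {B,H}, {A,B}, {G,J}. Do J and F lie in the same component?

Yes

From J we can reach A, B, C, D, E, F, G, H, I, J, which includes F.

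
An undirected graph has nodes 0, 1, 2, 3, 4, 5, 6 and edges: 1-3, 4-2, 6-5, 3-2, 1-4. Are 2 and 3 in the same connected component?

From 2 we can reach 1, 2, 3, 4, which includes 3.

Yes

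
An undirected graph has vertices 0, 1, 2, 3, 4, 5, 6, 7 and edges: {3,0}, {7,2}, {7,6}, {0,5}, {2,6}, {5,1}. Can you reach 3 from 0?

Yes

From 0 we can reach 0, 1, 3, 5, which includes 3.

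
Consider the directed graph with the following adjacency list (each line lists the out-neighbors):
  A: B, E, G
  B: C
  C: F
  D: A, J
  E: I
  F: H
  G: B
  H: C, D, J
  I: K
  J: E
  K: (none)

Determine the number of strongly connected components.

{A, B, C, D, F, G, H} are all mutually reachable — one SCC of size 7.
{E} is an SCC by itself.
{K} is an SCC by itself.
{I} is an SCC by itself.
{J} is an SCC by itself.
That gives 5 strongly connected components.

5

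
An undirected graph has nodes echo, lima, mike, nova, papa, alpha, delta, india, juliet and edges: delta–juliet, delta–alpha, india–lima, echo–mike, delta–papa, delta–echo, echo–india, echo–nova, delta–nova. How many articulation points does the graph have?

Removing echo increases the component count from 1 to 3, so echo is a cut vertex.
Removing delta increases the component count from 1 to 4, so delta is a cut vertex.
Removing india increases the component count from 1 to 2, so india is a cut vertex.
By contrast removing mike leaves 1 component; it is not a cut vertex. No other vertex is a cut vertex either.

3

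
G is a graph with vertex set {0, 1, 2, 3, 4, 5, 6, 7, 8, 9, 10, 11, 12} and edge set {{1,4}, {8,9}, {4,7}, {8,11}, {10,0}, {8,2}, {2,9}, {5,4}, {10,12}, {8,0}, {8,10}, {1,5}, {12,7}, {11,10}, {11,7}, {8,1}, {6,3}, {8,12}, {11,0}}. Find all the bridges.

3-6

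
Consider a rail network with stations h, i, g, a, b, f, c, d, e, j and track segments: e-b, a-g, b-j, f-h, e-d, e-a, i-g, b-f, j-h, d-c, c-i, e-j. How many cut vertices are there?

Removing e increases the component count from 1 to 2, so e is a cut vertex.
By contrast removing d leaves 1 component; it is not a cut vertex. No other vertex is a cut vertex either.

1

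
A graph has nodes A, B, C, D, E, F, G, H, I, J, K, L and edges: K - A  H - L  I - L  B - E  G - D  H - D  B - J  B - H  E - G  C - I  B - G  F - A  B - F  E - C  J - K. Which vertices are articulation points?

B

Removing B increases the component count from 1 to 2, so B is a cut vertex.
By contrast removing A leaves 1 component; it is not a cut vertex. No other vertex is a cut vertex either.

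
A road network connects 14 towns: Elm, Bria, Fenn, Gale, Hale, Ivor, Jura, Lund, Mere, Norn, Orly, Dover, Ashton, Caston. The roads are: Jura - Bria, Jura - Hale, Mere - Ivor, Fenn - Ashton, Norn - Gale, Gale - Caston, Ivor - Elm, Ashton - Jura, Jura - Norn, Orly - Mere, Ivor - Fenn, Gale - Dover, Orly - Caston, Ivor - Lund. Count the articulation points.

3

Removing Gale increases the component count from 1 to 2, so Gale is a cut vertex.
Removing Ivor increases the component count from 1 to 3, so Ivor is a cut vertex.
Removing Jura increases the component count from 1 to 3, so Jura is a cut vertex.
By contrast removing Fenn leaves 1 component; it is not a cut vertex. No other vertex is a cut vertex either.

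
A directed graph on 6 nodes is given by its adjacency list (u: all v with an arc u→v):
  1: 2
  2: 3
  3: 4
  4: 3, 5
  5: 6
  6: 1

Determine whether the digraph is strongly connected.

From 6 we can reach every vertex (1, 2, 3, 4, 5, 6), and every vertex can reach 6 (1, 2, 3, 4, 5, 6). So the whole graph is one strongly connected component.

Yes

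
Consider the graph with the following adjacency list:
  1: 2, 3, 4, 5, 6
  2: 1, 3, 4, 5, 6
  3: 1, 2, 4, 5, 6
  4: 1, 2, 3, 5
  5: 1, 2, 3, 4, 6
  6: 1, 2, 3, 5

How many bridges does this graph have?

The edges on the cycle 1-2-4-1 are not bridges since each lies on that cycle.
Every edge lies on some cycle, so there are no bridges.

0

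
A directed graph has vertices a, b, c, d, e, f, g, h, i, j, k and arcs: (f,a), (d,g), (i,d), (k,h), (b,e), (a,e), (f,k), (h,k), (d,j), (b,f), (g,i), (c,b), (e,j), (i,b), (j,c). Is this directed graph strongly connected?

No

There is no directed path from a to i, so the graph is not strongly connected.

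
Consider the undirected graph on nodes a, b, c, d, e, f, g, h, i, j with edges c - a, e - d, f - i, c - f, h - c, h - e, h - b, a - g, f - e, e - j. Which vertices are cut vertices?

a, c, e, f, h

Removing a increases the component count from 1 to 2, so a is a cut vertex.
Removing c increases the component count from 1 to 2, so c is a cut vertex.
Removing e increases the component count from 1 to 3, so e is a cut vertex.
Likewise f, h are cut vertices.
By contrast removing d leaves 1 component; it is not a cut vertex. No other vertex is a cut vertex either.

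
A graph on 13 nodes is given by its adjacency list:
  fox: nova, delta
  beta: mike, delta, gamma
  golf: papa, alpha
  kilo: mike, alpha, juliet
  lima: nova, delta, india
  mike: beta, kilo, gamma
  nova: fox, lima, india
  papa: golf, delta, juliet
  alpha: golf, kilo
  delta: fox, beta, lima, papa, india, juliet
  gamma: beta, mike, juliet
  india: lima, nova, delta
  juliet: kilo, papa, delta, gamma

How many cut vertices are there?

Removing delta increases the component count from 1 to 2, so delta is a cut vertex.
By contrast removing nova leaves 1 component; it is not a cut vertex. No other vertex is a cut vertex either.

1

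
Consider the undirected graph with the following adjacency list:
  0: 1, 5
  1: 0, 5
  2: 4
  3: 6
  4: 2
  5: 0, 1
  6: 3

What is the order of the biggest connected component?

Starting from 3 we can reach 3, 6. That is one component of size 2.
Starting from 2 we can reach 2, 4. That is one component of size 2.
Starting from 0 we can reach 0, 1, 5. That is one component of size 3.
The largest has 3 vertices.

3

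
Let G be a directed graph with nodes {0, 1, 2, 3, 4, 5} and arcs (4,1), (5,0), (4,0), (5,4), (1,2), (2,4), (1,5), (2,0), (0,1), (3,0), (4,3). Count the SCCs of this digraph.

1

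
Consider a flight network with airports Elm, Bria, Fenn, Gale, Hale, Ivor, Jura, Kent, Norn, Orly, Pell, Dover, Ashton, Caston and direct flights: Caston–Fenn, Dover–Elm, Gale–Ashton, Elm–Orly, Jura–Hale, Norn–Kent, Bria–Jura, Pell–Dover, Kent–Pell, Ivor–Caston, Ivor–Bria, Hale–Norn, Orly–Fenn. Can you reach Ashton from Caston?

No

The component containing Caston is {Elm, Bria, Fenn, Hale, Ivor, Jura, Kent, Norn, Orly, Pell, Dover, Caston}, and Ashton is not in it.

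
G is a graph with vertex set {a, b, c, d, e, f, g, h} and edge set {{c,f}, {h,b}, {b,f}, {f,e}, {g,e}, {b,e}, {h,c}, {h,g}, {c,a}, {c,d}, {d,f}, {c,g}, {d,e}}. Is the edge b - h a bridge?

No

After removing b - h, the path b-f-c-h still connects them, so the edge is not a bridge.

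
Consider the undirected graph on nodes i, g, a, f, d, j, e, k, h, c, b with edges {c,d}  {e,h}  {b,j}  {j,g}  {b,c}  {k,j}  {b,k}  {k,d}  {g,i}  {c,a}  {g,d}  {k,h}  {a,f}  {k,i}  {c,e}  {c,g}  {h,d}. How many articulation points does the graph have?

2

Removing a increases the component count from 1 to 2, so a is a cut vertex.
Removing c increases the component count from 1 to 2, so c is a cut vertex.
By contrast removing b leaves 1 component; it is not a cut vertex. No other vertex is a cut vertex either.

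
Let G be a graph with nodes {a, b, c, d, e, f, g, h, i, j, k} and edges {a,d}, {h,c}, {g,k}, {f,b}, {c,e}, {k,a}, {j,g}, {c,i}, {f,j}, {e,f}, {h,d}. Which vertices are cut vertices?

c, f

Removing c increases the component count from 1 to 2, so c is a cut vertex.
Removing f increases the component count from 1 to 2, so f is a cut vertex.
By contrast removing d leaves 1 component; it is not a cut vertex. No other vertex is a cut vertex either.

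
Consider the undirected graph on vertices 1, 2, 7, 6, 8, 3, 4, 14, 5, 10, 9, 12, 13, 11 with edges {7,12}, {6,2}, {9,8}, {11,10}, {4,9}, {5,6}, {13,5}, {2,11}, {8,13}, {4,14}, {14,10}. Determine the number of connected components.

3 is isolated — a component by itself.
1 is isolated — a component by itself.
Starting from 7 we can reach 7, 12. That is one component of size 2.
Starting from 2 we can reach 2, 4, 5, 6, 8, 9, 10, 11, 13, 14. That is one component of size 10.
Total: 4 components.

4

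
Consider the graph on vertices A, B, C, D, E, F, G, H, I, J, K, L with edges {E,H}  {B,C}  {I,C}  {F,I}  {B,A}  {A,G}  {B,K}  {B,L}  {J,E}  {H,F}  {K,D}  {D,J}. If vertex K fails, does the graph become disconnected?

Deleting K leaves 1 component (was 1) (its neighbors B, D remain connected to each other), so K is not a cut vertex.

No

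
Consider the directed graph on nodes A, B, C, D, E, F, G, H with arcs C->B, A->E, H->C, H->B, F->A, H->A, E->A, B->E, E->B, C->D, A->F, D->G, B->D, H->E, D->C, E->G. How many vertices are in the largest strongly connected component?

6

{A, B, C, D, E, F} are all mutually reachable — one SCC of size 6.
{H} is an SCC by itself.
{G} is an SCC by itself.
The largest has 6 vertices.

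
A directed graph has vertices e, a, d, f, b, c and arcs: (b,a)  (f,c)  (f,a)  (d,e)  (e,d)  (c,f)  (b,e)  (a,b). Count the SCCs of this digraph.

3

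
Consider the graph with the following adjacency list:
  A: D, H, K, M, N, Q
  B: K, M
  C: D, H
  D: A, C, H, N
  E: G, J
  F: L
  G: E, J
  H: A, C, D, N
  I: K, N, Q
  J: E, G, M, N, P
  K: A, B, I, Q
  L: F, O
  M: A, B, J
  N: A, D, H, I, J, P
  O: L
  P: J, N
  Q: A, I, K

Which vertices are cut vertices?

J, L

Removing J increases the component count from 2 to 3, so J is a cut vertex.
Removing L increases the component count from 2 to 3, so L is a cut vertex.
By contrast removing B leaves 2 components; it is not a cut vertex. No other vertex is a cut vertex either.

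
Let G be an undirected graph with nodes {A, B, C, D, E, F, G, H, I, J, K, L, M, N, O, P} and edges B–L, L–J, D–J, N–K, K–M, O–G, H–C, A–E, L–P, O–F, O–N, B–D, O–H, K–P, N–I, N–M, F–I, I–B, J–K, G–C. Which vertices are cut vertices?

O

Removing O increases the component count from 2 to 3, so O is a cut vertex.
By contrast removing J leaves 2 components; it is not a cut vertex. No other vertex is a cut vertex either.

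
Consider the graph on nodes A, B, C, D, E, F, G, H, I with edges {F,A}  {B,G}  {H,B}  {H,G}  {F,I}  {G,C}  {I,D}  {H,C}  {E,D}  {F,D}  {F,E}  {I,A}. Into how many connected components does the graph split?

Starting from B we can reach B, C, G, H. That is one component of size 4.
Starting from A we can reach A, D, E, F, I. That is one component of size 5.
Total: 2 components.

2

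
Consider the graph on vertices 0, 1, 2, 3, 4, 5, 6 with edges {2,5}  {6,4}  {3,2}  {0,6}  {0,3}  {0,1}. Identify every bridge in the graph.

0-1, 0-3, 0-6, 2-3, 2-5, 4-6

removing 3-0 disconnects 3 from 0; removing 6-0 disconnects 6 from 0; removing 5-2 disconnects 5 from 2; removing 3-2 disconnects 3 from 2 — these are bridges.
In total 6 edges are bridges.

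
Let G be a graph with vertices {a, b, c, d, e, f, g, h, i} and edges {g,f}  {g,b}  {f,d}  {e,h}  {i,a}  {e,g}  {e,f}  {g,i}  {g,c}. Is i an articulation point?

Yes

Deleting i raises the number of components from 1 to 2, so i is a cut vertex.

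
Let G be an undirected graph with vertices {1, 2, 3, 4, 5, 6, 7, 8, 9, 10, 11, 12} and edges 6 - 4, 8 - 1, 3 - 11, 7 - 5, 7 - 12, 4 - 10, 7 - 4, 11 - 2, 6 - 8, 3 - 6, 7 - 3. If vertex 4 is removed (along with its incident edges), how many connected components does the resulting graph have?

3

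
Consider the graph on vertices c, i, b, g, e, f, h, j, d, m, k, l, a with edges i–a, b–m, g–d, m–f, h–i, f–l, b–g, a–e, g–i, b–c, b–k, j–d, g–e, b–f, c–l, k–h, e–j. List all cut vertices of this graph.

Removing b increases the component count from 1 to 2, so b is a cut vertex.
By contrast removing l leaves 1 component; it is not a cut vertex. No other vertex is a cut vertex either.

b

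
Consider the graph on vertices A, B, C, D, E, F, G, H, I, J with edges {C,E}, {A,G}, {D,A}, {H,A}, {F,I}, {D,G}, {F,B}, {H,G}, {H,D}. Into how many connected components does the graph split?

J is isolated — a component by itself.
Starting from C we can reach C, E. That is one component of size 2.
Starting from B we can reach B, F, I. That is one component of size 3.
Starting from A we can reach A, D, G, H. That is one component of size 4.
Total: 4 components.

4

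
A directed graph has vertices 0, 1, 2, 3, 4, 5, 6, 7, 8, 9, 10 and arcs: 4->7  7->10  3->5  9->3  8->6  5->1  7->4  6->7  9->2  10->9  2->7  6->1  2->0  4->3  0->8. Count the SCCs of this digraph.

{0, 2, 4, 6, 7, 8, 9, 10} are all mutually reachable — one SCC of size 8.
{5} is an SCC by itself.
{3} is an SCC by itself.
{1} is an SCC by itself.
That gives 4 strongly connected components.

4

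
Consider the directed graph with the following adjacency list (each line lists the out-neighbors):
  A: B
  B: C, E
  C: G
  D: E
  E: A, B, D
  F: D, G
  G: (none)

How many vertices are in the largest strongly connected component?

4

{A, B, D, E} are all mutually reachable — one SCC of size 4.
{F} is an SCC by itself.
{G} is an SCC by itself.
{C} is an SCC by itself.
The largest has 4 vertices.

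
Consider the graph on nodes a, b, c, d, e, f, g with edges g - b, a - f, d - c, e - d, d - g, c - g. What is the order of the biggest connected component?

Starting from a we can reach a, f. That is one component of size 2.
Starting from b we can reach b, c, d, e, g. That is one component of size 5.
The largest has 5 vertices.

5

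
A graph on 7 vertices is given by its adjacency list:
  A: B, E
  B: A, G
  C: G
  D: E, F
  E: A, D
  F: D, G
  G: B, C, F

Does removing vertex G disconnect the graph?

Yes

Deleting G raises the number of components from 1 to 2, so G is a cut vertex.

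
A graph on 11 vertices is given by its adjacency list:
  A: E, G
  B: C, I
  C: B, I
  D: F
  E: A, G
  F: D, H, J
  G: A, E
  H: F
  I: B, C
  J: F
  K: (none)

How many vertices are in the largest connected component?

4

K is isolated — a component by itself.
Starting from B we can reach B, C, I. That is one component of size 3.
Starting from A we can reach A, E, G. That is one component of size 3.
Starting from D we can reach D, F, H, J. That is one component of size 4.
The largest has 4 vertices.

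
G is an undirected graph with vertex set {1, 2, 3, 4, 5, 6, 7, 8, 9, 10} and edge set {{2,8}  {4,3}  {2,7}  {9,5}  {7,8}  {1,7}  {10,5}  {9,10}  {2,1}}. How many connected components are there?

4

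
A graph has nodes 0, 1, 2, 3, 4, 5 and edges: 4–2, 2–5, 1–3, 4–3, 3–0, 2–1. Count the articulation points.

2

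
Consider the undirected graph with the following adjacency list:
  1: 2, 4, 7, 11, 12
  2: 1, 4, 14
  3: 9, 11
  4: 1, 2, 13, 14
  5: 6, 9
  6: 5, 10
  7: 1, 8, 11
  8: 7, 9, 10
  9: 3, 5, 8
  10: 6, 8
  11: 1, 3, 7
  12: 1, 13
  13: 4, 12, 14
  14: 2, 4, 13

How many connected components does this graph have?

1

Starting from 1 we can reach 1, 2, 3, 4, 5, 6, 7, 8, 9, 10, 11, 12, 13, 14. That is one component of size 14.
Total: 1 component.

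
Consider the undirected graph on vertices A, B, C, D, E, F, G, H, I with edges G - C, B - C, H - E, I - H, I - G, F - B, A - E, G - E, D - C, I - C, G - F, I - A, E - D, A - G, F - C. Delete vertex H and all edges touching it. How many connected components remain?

With H gone, the remaining components are: {A, B, C, D, E, F, G, I}.
That is 1 component.

1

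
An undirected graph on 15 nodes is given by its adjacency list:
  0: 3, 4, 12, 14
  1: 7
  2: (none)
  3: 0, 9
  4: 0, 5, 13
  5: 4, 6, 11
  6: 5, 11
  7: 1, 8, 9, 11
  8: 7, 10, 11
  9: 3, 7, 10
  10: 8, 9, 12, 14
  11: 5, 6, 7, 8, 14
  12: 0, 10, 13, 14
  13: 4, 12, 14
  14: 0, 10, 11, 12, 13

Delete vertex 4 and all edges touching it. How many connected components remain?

With 4 gone, the remaining components are: {2}; {0, 1, 3, 5, 6, 7, 8, 9, 10, 11, 12, 13, 14}.
That is 2 components.

2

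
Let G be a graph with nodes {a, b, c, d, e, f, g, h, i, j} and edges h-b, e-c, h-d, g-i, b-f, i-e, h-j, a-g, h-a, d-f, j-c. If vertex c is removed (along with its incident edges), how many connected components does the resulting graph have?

1

With c gone, the remaining components are: {a, b, d, e, f, g, h, i, j}.
That is 1 component.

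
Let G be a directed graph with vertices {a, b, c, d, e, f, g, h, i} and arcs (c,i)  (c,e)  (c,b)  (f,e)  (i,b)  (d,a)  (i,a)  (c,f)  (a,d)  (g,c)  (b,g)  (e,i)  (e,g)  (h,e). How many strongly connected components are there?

3

{b, c, e, f, g, i} are all mutually reachable — one SCC of size 6.
{a, d} are all mutually reachable — one SCC of size 2.
{h} is an SCC by itself.
That gives 3 strongly connected components.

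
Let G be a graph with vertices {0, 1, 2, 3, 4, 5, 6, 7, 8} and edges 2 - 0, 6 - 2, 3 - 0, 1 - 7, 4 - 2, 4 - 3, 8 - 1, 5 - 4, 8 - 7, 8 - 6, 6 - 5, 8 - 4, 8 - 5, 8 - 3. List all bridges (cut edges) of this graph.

The edges on the cycle 8-1-7-8 are not bridges since each lies on that cycle.
Every edge lies on some cycle, so there are no bridges.

none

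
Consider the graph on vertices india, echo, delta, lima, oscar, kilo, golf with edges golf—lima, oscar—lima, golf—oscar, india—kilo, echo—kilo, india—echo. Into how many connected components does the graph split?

3

delta is isolated — a component by itself.
Starting from golf we can reach golf, lima, oscar. That is one component of size 3.
Starting from echo we can reach echo, kilo, india. That is one component of size 3.
Total: 3 components.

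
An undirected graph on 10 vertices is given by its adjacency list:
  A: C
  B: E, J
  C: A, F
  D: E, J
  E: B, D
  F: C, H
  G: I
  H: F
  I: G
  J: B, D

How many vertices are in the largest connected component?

Starting from G we can reach G, I. That is one component of size 2.
Starting from B we can reach B, D, E, J. That is one component of size 4.
Starting from A we can reach A, C, F, H. That is one component of size 4.
The largest has 4 vertices.

4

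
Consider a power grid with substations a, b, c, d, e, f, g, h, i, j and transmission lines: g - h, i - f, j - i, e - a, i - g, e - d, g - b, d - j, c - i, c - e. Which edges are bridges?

The edges on the cycle c-e-d-j-i-c are not bridges since each lies on that cycle.
But removing h - g disconnects h from g; removing i - g disconnects i from g; removing i - f disconnects i from f; removing g - b disconnects g from b — these are bridges.
In total 5 edges are bridges.

a-e, b-g, f-i, g-h, g-i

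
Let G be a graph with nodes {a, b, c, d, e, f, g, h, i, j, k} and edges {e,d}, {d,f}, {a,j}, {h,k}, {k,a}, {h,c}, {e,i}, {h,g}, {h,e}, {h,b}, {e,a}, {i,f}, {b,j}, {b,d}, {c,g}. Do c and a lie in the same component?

From c we can reach a, b, c, d, e, f, g, h, i, j, k, which includes a.

Yes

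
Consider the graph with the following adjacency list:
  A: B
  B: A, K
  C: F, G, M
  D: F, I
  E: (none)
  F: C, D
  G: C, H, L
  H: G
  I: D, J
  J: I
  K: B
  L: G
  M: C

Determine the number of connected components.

E is isolated — a component by itself.
Starting from A we can reach A, B, K. That is one component of size 3.
Starting from C we can reach C, D, F, G, H, I, J, L, M. That is one component of size 9.
Total: 3 components.

3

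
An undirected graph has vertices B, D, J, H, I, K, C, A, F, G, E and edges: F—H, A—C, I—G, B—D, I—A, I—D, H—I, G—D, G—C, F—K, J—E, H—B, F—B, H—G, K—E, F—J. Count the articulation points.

1

Removing F increases the component count from 1 to 2, so F is a cut vertex.
By contrast removing I leaves 1 component; it is not a cut vertex. No other vertex is a cut vertex either.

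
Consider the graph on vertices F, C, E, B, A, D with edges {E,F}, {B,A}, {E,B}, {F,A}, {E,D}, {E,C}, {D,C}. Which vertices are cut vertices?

E

Removing E increases the component count from 1 to 2, so E is a cut vertex.
By contrast removing C leaves 1 component; it is not a cut vertex. No other vertex is a cut vertex either.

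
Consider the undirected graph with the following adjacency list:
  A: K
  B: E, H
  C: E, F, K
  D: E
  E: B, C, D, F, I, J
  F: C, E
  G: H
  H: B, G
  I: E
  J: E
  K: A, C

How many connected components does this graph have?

Starting from A we can reach A, B, C, D, E, F, G, H, I, J, K. That is one component of size 11.
Total: 1 component.

1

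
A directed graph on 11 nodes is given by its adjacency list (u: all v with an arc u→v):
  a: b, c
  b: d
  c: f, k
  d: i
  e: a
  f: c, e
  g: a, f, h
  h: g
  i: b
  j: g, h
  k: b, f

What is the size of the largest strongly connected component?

5

{a, c, e, f, k} are all mutually reachable — one SCC of size 5.
{b, d, i} are all mutually reachable — one SCC of size 3.
{g, h} are all mutually reachable — one SCC of size 2.
{j} is an SCC by itself.
The largest has 5 vertices.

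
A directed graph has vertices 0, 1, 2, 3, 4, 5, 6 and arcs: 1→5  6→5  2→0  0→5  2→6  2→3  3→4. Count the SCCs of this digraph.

7

{6} is an SCC by itself.
{1} is an SCC by itself.
{2} is an SCC by itself.
{5} is an SCC by itself.
{0} is an SCC by itself.
(and 2 more singleton SCCs)
That gives 7 strongly connected components.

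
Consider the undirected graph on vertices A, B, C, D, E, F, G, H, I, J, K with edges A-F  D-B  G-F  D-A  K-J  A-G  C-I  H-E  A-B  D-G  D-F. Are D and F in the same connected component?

From D we can reach A, B, D, F, G, which includes F.

Yes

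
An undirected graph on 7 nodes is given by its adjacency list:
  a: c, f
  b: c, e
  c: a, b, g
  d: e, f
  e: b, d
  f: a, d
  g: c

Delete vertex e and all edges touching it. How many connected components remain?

With e gone, the remaining components are: {a, b, c, d, f, g}.
That is 1 component.

1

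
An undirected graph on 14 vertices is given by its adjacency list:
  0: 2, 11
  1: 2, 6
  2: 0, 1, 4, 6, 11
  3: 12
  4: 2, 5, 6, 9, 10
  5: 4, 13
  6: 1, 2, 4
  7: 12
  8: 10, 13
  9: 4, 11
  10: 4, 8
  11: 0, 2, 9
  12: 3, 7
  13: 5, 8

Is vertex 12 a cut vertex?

Yes

Deleting 12 raises the number of components from 2 to 3, so 12 is a cut vertex.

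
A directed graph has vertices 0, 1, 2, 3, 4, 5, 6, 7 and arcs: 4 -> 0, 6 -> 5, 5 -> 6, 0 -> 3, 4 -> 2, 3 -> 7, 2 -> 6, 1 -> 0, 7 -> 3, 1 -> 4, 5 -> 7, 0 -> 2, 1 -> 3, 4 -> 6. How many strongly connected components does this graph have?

6

{3, 7} are all mutually reachable — one SCC of size 2.
{5, 6} are all mutually reachable — one SCC of size 2.
{4} is an SCC by itself.
{1} is an SCC by itself.
{2} is an SCC by itself.
(and 1 more singleton SCC)
That gives 6 strongly connected components.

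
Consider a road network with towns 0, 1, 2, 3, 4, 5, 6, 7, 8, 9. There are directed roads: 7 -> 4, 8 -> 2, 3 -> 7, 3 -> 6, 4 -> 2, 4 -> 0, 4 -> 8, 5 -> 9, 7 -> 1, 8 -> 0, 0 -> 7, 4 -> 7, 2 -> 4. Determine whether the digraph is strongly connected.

There is no directed path from 1 to 8, so the graph is not strongly connected.

No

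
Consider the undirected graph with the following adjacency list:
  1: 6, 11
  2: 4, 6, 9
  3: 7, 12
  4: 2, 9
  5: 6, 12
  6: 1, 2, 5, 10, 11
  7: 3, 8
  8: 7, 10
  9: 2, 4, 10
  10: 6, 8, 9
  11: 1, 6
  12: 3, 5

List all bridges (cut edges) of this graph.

none

The edges on the cycle 6-1-11-6 are not bridges since each lies on that cycle.
Every edge lies on some cycle, so there are no bridges.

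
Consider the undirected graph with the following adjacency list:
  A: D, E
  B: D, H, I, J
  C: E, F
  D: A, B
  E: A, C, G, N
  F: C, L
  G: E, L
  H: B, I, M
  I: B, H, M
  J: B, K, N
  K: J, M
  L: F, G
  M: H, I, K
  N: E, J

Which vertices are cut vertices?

Removing E increases the component count from 1 to 2, so E is a cut vertex.
By contrast removing N leaves 1 component; it is not a cut vertex. No other vertex is a cut vertex either.

E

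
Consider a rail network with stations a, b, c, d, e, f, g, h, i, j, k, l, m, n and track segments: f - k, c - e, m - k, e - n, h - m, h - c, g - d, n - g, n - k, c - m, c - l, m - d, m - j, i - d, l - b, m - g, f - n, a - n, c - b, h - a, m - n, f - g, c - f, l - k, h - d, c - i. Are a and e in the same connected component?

Yes

From a we can reach a, b, c, d, e, f, g, h, i, j, k, l, m, n, which includes e.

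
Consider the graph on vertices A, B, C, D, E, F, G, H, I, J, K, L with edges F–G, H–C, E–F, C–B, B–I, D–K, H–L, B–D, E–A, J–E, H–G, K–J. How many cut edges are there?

The edges on the cycle H-C-B-D-K-J-E-F-G-H are not bridges since each lies on that cycle.
But removing A–E disconnects A from E; removing B–I disconnects B from I; removing H–L disconnects H from L — these are bridges.
That makes 3 bridges.

3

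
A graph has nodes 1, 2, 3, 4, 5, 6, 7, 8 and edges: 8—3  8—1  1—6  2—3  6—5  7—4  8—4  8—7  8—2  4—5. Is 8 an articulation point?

Deleting 8 raises the number of components from 1 to 2, so 8 is a cut vertex.

Yes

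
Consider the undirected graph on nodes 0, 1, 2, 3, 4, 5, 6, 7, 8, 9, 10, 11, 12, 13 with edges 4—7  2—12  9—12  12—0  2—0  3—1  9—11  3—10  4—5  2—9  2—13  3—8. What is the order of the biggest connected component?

6

6 is isolated — a component by itself.
Starting from 4 we can reach 4, 5, 7. That is one component of size 3.
Starting from 1 we can reach 1, 3, 8, 10. That is one component of size 4.
Starting from 0 we can reach 0, 2, 9, 11, 12, 13. That is one component of size 6.
The largest has 6 vertices.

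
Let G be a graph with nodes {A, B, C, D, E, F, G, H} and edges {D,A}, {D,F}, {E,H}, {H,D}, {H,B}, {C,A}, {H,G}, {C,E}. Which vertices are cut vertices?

D, H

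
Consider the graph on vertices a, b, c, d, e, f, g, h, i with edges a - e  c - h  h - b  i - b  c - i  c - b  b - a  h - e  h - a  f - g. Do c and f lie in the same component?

No

The component containing c is {a, b, c, e, h, i}, and f is not in it.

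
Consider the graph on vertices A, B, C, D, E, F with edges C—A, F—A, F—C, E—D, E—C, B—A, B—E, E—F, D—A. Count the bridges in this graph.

0

The edges on the cycle E-D-A-F-E are not bridges since each lies on that cycle.
Every edge lies on some cycle, so there are no bridges.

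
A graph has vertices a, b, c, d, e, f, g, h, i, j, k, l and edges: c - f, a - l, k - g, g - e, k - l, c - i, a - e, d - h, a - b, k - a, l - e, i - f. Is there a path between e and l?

From e we can reach a, b, e, g, k, l, which includes l.

Yes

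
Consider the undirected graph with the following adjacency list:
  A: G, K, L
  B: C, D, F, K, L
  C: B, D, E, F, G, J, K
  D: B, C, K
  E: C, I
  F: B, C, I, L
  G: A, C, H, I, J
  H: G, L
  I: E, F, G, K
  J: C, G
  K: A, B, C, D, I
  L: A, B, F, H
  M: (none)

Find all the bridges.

The edges on the cycle G-C-D-B-L-A-G are not bridges since each lies on that cycle.
Every edge lies on some cycle, so there are no bridges.

none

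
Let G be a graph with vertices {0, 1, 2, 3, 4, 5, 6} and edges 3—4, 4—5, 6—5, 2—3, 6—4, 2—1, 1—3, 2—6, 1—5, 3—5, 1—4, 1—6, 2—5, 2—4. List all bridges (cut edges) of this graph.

none

The edges on the cycle 2-1-5-2 are not bridges since each lies on that cycle.
Every edge lies on some cycle, so there are no bridges.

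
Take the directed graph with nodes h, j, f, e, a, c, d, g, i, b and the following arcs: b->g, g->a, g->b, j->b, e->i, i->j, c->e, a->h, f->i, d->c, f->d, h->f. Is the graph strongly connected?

Yes

From i we can reach every vertex (a, b, c, d, e, f, g, h, i, j), and every vertex can reach i (a, b, c, d, e, f, g, h, i, j). So the whole graph is one strongly connected component.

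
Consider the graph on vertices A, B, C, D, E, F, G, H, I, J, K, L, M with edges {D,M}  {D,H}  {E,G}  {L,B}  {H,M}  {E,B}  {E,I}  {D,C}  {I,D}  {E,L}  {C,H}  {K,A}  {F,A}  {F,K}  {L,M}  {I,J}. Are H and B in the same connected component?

Yes

From H we can reach B, C, D, E, G, H, I, J, L, M, which includes B.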